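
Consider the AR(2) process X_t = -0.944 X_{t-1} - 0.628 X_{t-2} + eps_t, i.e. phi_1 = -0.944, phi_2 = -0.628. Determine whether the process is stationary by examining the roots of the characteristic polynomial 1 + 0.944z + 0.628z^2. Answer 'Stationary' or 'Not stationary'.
\text{Stationary}

The AR(p) characteristic polynomial is P(z) = 1 + 0.944z + 0.628z^2.
Stationarity requires all roots to lie outside the unit circle, i.e. |z| > 1 for every root.
Set 1 + (0.944) z + (0.628) z^2 = 0, i.e. a z^2 + b z + c = 0 with a = 0.628, b = 0.944, c = 1.
Discriminant D = b^2 - 4ac = (0.944)^2 - 4*(0.628)*1 = 0.891136 - (2.512) = -1.620864.
D < 0, so the roots are the complex-conjugate pair z = (-b +/- i sqrt(-D)) / (2a) = -0.7516 +/- 1.0136i.
For a conjugate pair |z|^2 = z * conj(z) = (product of roots) = c/a = 1/(0.628) = 1.592357, so |z| = sqrt(1.592357) = 1.2619 for both roots.
Moduli of all roots: 1.2619, 1.2619.
All moduli strictly greater than 1? Yes.
Verdict: Stationary.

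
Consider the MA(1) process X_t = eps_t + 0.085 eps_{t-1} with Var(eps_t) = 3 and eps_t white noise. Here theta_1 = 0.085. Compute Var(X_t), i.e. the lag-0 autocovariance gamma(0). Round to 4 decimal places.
\gamma(0) = 3.0217

For an MA(q) process X_t = eps_t + sum_i theta_i eps_{t-i} with
Var(eps_t) = sigma^2, the variance is
  gamma(0) = sigma^2 * (1 + sum_i theta_i^2).
  sum_i theta_i^2 = (0.085)^2 = 0.007225.
  gamma(0) = 3 * (1 + 0.007225) = 3 * 1.007225 = 3.021675, which rounds to 3.0217.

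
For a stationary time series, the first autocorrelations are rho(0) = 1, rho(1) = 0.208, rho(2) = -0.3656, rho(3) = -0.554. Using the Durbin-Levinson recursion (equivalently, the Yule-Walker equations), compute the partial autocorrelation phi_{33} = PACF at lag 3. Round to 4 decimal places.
\phi_{33} = -0.4560

The PACF at lag k is phi_{kk}, the last component of the solution
to the Yule-Walker system G_k phi = r_k where
  (G_k)_{ij} = rho(|i - j|), (r_k)_i = rho(i), i,j = 1..k.
Equivalently, Durbin-Levinson gives phi_{kk} iteratively:
  phi_{11} = rho(1)
  phi_{kk} = [rho(k) - sum_{j=1..k-1} phi_{k-1,j} rho(k-j)]
            / [1 - sum_{j=1..k-1} phi_{k-1,j} rho(j)],
  phi_{k,j} = phi_{k-1,j} - phi_{kk} phi_{k-1,k-j},  j = 1..k-1.
Step k = 1:
  phi_11 = rho(1) = 0.208.
Step k = 2:
  phi_22 = [rho(2) - phi_11 rho(1)] / [1 - phi_11 rho(1)] = [-0.3656 - (0.208)(0.208)] / [1 - (0.208)(0.208)]
         = -0.408864 / 0.956736 = -0.427353.
  Update: phi_21 = phi_11 - phi_22 phi_11 = 0.208 - (-0.427353)(0.208) = 0.296889.
Step k = 3:
  phi_33 = [rho(3) - phi_21 rho(2) - phi_22 rho(1)] / [1 - phi_21 rho(1) - phi_22 rho(2)]
    numerator   = -0.554 - (0.296889)(-0.3656) - (-0.427353)(0.208) = -0.3565678
    denominator = 1 - (0.296889)(0.208) - (-0.427353)(-0.3656) = 0.78200674
  phi_33 = -0.3565678 / 0.78200674 = -0.456.
Therefore phi_{33} = -0.4560.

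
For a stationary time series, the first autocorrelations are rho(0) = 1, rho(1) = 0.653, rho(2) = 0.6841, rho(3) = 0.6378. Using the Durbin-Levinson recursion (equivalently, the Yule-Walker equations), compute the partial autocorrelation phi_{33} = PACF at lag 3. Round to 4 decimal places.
\phi_{33} = 0.2149

The PACF at lag k is phi_{kk}, the last component of the solution
to the Yule-Walker system G_k phi = r_k where
  (G_k)_{ij} = rho(|i - j|), (r_k)_i = rho(i), i,j = 1..k.
Equivalently, Durbin-Levinson gives phi_{kk} iteratively:
  phi_{11} = rho(1)
  phi_{kk} = [rho(k) - sum_{j=1..k-1} phi_{k-1,j} rho(k-j)]
            / [1 - sum_{j=1..k-1} phi_{k-1,j} rho(j)],
  phi_{k,j} = phi_{k-1,j} - phi_{kk} phi_{k-1,k-j},  j = 1..k-1.
Step k = 1:
  phi_11 = rho(1) = 0.653.
Step k = 2:
  phi_22 = [rho(2) - phi_11 rho(1)] / [1 - phi_11 rho(1)] = [0.6841 - (0.653)(0.653)] / [1 - (0.653)(0.653)]
         = 0.257691 / 0.573591 = 0.449259.
  Update: phi_21 = phi_11 - phi_22 phi_11 = 0.653 - (0.449259)(0.653) = 0.359634.
Step k = 3:
  phi_33 = [rho(3) - phi_21 rho(2) - phi_22 rho(1)] / [1 - phi_21 rho(1) - phi_22 rho(2)]
    numerator   = 0.6378 - (0.359634)(0.6841) - (0.449259)(0.653) = 0.09840831
    denominator = 1 - (0.359634)(0.653) - (0.449259)(0.6841) = 0.45782096
  phi_33 = 0.09840831 / 0.45782096 = 0.2149.
Therefore phi_{33} = 0.2149.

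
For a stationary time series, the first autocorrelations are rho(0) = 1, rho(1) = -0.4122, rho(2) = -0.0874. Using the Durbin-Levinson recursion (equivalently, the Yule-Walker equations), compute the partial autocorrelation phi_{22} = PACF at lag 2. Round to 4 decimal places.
\phi_{22} = -0.3100

The PACF at lag k is phi_{kk}, the last component of the solution
to the Yule-Walker system G_k phi = r_k where
  (G_k)_{ij} = rho(|i - j|), (r_k)_i = rho(i), i,j = 1..k.
Equivalently, Durbin-Levinson gives phi_{kk} iteratively:
  phi_{11} = rho(1)
  phi_{kk} = [rho(k) - sum_{j=1..k-1} phi_{k-1,j} rho(k-j)]
            / [1 - sum_{j=1..k-1} phi_{k-1,j} rho(j)],
  phi_{k,j} = phi_{k-1,j} - phi_{kk} phi_{k-1,k-j},  j = 1..k-1.
Step k = 1:
  phi_11 = rho(1) = -0.4122.
Step k = 2:
  phi_22 = [rho(2) - phi_11 rho(1)] / [1 - phi_11 rho(1)] = [-0.0874 - (-0.4122)(-0.4122)] / [1 - (-0.4122)(-0.4122)]
         = -0.25730884 / 0.83009116 = -0.31.
Therefore phi_{22} = -0.3100.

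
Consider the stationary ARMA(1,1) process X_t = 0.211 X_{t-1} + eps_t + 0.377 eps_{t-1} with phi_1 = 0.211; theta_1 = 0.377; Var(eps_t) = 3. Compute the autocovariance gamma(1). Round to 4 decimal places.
\gamma(1) = 1.9931

Multiply the model equation by X_{t-k} and take expectations. With theta_0 = psi_0 = 1 and psi_j the MA(infinity) weights, this gives
  gamma(k) - sum_i phi_i gamma(k-i) = c_k,
  c_k = sigma^2 * sum_{j=k..q} theta_j psi_{j-k}   (c_k = 0 for k > q),
using gamma(-m) = gamma(m).
psi-weights needed (psi_j = theta_j + sum_i phi_i psi_{j-i}):
  psi_1 = theta_1 + phi_1 = 0.377 + (0.211) = 0.588
Right-hand sides:
  c_0 = sigma^2 (1 + theta_1 psi_1) = 3 * (1 + (0.377)(0.588)) = 3 * 1.221676 = 3.665028
  c_1 = sigma^2 theta_1 = 3 * (0.377) = 1.131
  c_2 = 0
Equations for k = 0 and k = 1 (AR order 1):
  gamma(0) = phi_1 gamma(1) + c_0
  gamma(1) = phi_1 gamma(0) + c_1
Substituting the second into the first: gamma(0) (1 - phi_1^2) = c_0 + phi_1 c_1, so
  gamma(0) = (c_0 + phi_1 c_1) / (1 - phi_1^2) = (3.665028 + (0.211)(1.131)) / (1 - (0.211)^2) = 3.903669 / 0.955479 = 4.085562.
  gamma(1) = phi_1 gamma(0) + c_1 = (0.211)(4.085562) + (1.131) = 1.993054.
Therefore gamma(1) = 1.9931 (to 4 decimal places).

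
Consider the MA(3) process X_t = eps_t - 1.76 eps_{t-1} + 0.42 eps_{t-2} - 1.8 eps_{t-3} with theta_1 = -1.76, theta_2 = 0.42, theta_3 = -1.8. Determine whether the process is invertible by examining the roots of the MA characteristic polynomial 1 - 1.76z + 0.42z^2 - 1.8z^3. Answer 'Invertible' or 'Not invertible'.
\text{Not invertible}

The MA(q) characteristic polynomial is P(z) = 1 - 1.76z + 0.42z^2 - 1.8z^3.
Invertibility requires all roots to lie outside the unit circle, i.e. |z| > 1 for every root.
Degree 3: look for a simple real root z0 first, then factor out (1 - z/z0) and solve the remaining quadratic.
Testing z0 = 0.5: P(0.5) = 1 + (-1.76)(0.5) + (0.42)(0.5)^2 + (-1.8)(0.5)^3
  = 1 + (-0.88) + (0.105) + (-0.225) = 0.  So z_0 = 0.5 is a root, |z_0| = 0.5.
Divide out the factor (1 - 2 z) = (1 - z/z0) (since 1/z0 = 2):
  P(z) = (1 - 2 z)(1 + (0.24) z + (0.9) z^2)
  [check: z-coef 0.24 - (2) = -1.76; z^2-coef 0.9 - (2)(0.24) = 0.42; z^3-coef -(2)(0.9) = -1.8.]
Remaining roots from the quadratic factor 1 + (0.24) z + (0.9) z^2:
  Set 1 + (0.24) z + (0.9) z^2 = 0, i.e. a z^2 + b z + c = 0 with a = 0.9, b = 0.24, c = 1.
  Discriminant D = b^2 - 4ac = (0.24)^2 - 4*(0.9)*1 = 0.0576 - (3.6) = -3.5424.
  D < 0, so the roots are the complex-conjugate pair z = (-b +/- i sqrt(-D)) / (2a) = -0.1333 +/- 1.0456i.
  For a conjugate pair |z|^2 = z * conj(z) = (product of roots) = c/a = 1/(0.9) = 1.111111, so |z| = sqrt(1.111111) = 1.0541 for both roots.
Moduli of all roots: 0.5000, 1.0541, 1.0541.
All moduli strictly greater than 1? No.
Verdict: Not invertible.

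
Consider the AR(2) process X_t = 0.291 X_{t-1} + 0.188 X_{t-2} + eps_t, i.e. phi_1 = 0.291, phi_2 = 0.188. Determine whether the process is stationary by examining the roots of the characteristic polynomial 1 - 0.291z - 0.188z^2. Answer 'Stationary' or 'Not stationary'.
\text{Stationary}

The AR(p) characteristic polynomial is P(z) = 1 - 0.291z - 0.188z^2.
Stationarity requires all roots to lie outside the unit circle, i.e. |z| > 1 for every root.
Set 1 + (-0.291) z + (-0.188) z^2 = 0, i.e. a z^2 + b z + c = 0 with a = -0.188, b = -0.291, c = 1.
Discriminant D = b^2 - 4ac = (-0.291)^2 - 4*(-0.188)*1 = 0.084681 - (-0.752) = 0.836681.
D >= 0, so the roots are real: z = (-b +/- sqrt(D)) / (2a) = (0.291 +/- 0.914703) / (-0.376).
  z_1 = (0.291 + 0.914703) / (-0.376) = -3.2067,   |z_1| = 3.2067.
  z_2 = (0.291 - 0.914703) / (-0.376) = 1.6588,   |z_2| = 1.6588.
Moduli of all roots: 3.2067, 1.6588.
All moduli strictly greater than 1? Yes.
Verdict: Stationary.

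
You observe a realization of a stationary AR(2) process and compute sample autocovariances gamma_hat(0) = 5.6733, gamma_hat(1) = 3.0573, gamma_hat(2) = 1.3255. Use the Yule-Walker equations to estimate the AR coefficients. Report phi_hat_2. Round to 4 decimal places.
\hat\phi_{2} = -0.0800

The Yule-Walker equations for an AR(p) process read, in matrix form,
  Gamma_p phi = r_p,   with   (Gamma_p)_{ij} = gamma(|i - j|),
                       (r_p)_i = gamma(i),   i,j = 1..p.
Substitute the sample gammas (Toeplitz matrix and right-hand side of size 2):
  Gamma_p = [[5.6733, 3.0573], [3.0573, 5.6733]]
  r_p     = [3.0573, 1.3255]
Written out:
  5.6733 phi_1 + 3.0573 phi_2 = 3.0573
  3.0573 phi_1 + 5.6733 phi_2 = 1.3255
Solve by Cramer's rule:
  det = gamma(0)^2 - gamma(1)^2 = (5.6733)^2 - (3.0573)^2 = 32.18633289 - 9.34708329 = 22.8392496
  phi_hat_1 = [gamma(1) gamma(0) - gamma(1) gamma(2)] / det = [(3.0573)(5.6733) - (3.0573)(1.3255)] / 22.8392496 = 13.29252894 / 22.8392496 = 0.582
  phi_hat_2 = [gamma(0) gamma(2) - gamma(1)^2] / det = [(5.6733)(1.3255) - (3.0573)^2] / 22.8392496 = -1.82712414 / 22.8392496 = -0.08
So phi_hat = [0.5820, -0.0800].
Therefore phi_hat_2 = -0.0800.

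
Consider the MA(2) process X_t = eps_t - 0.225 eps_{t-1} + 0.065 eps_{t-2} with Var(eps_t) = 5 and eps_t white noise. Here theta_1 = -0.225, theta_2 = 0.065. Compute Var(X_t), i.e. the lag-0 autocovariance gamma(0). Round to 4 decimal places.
\gamma(0) = 5.2743

For an MA(q) process X_t = eps_t + sum_i theta_i eps_{t-i} with
Var(eps_t) = sigma^2, the variance is
  gamma(0) = sigma^2 * (1 + sum_i theta_i^2).
  sum_i theta_i^2 = (-0.225)^2 + (0.065)^2 = 0.050625 + 0.004225 = 0.05485.
  gamma(0) = 5 * (1 + 0.05485) = 5 * 1.05485 = 5.27425, which rounds to 5.2743.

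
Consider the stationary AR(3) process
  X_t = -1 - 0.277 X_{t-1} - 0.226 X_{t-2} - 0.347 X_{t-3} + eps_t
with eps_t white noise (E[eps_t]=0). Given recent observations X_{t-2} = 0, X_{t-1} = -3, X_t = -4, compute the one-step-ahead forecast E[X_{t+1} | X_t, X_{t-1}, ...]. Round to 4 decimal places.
E[X_{t+1} \mid \mathcal F_t] = 0.7860

For an AR(p) model X_t = c + sum_i phi_i X_{t-i} + eps_t, the
one-step-ahead conditional mean is
  E[X_{t+1} | X_t, ...] = c + sum_i phi_i X_{t+1-i}.
Substitute known values:
  E[X_{t+1} | ...] = -1 + (-0.277) * (-4) + (-0.226) * (-3) + (-0.347) * (0)
                   = 0.7860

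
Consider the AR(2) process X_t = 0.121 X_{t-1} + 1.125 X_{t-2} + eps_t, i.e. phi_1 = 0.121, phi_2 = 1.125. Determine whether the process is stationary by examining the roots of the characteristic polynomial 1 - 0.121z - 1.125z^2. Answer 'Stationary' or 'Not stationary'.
\text{Not stationary}

The AR(p) characteristic polynomial is P(z) = 1 - 0.121z - 1.125z^2.
Stationarity requires all roots to lie outside the unit circle, i.e. |z| > 1 for every root.
Set 1 + (-0.121) z + (-1.125) z^2 = 0, i.e. a z^2 + b z + c = 0 with a = -1.125, b = -0.121, c = 1.
Discriminant D = b^2 - 4ac = (-0.121)^2 - 4*(-1.125)*1 = 0.014641 - (-4.5) = 4.514641.
D >= 0, so the roots are real: z = (-b +/- sqrt(D)) / (2a) = (0.121 +/- 2.124768) / (-2.25).
  z_1 = (0.121 + 2.124768) / (-2.25) = -0.9981,   |z_1| = 0.9981.
  z_2 = (0.121 - 2.124768) / (-2.25) = 0.8906,   |z_2| = 0.8906.
Moduli of all roots: 0.9981, 0.8906.
All moduli strictly greater than 1? No.
Verdict: Not stationary.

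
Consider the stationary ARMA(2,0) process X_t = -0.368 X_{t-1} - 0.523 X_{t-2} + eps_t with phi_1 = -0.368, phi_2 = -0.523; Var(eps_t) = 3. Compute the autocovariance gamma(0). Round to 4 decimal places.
\gamma(0) = 4.3856

Multiply the model equation by X_{t-k} and take expectations. With theta_0 = psi_0 = 1 and psi_j the MA(infinity) weights, this gives
  gamma(k) - sum_i phi_i gamma(k-i) = c_k,
  c_k = sigma^2 * sum_{j=k..q} theta_j psi_{j-k}   (c_k = 0 for k > q),
using gamma(-m) = gamma(m).
Pure AR (q = 0): c_0 = sigma^2 = 3, c_k = 0 for k >= 1.
Equations for k = 0, 1, 2 (AR order 2, c_2 = 0):
  (E0) gamma(0) = phi_1 gamma(1) + phi_2 gamma(2) + c_0
  (E1) gamma(1) = phi_1 gamma(0) + phi_2 gamma(1) + c_1
  (E2) gamma(2) = phi_1 gamma(1) + phi_2 gamma(0)
From (E1): gamma(1) = A gamma(0) + B with
  A = phi_1 / (1 - phi_2) = -0.368 / 1.523 = -0.241628,   B = c_1 / (1 - phi_2) = 0 / 1.523 = 0.
Insert (E2) into (E0): gamma(0) (1 - phi_2^2) = phi_1 (1 + phi_2) gamma(1) + c_0.
  phi_1 (1 + phi_2) = (-0.368)(0.477) = -0.175536,   1 - phi_2^2 = 0.726471.
Replace gamma(1) by A gamma(0) + B and collect gamma(0):
  gamma(0) [0.726471 - (-0.175536)(-0.241628)] = c_0 = 3
  gamma(0) * 0.684057 = 3
  gamma(0) = 3 / 0.684057 = 4.385603.
Therefore gamma(0) = 4.3856 (to 4 decimal places).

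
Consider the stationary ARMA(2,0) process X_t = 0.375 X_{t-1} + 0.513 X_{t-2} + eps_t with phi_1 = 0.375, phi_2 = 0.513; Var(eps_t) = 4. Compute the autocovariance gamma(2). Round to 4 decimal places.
\gamma(2) = 10.6922

Multiply the model equation by X_{t-k} and take expectations. With theta_0 = psi_0 = 1 and psi_j the MA(infinity) weights, this gives
  gamma(k) - sum_i phi_i gamma(k-i) = c_k,
  c_k = sigma^2 * sum_{j=k..q} theta_j psi_{j-k}   (c_k = 0 for k > q),
using gamma(-m) = gamma(m).
Pure AR (q = 0): c_0 = sigma^2 = 4, c_k = 0 for k >= 1.
Equations for k = 0, 1, 2 (AR order 2, c_2 = 0):
  (E0) gamma(0) = phi_1 gamma(1) + phi_2 gamma(2) + c_0
  (E1) gamma(1) = phi_1 gamma(0) + phi_2 gamma(1) + c_1
  (E2) gamma(2) = phi_1 gamma(1) + phi_2 gamma(0)
From (E1): gamma(1) = A gamma(0) + B with
  A = phi_1 / (1 - phi_2) = 0.375 / 0.487 = 0.770021,   B = c_1 / (1 - phi_2) = 0 / 0.487 = 0.
Insert (E2) into (E0): gamma(0) (1 - phi_2^2) = phi_1 (1 + phi_2) gamma(1) + c_0.
  phi_1 (1 + phi_2) = (0.375)(1.513) = 0.567375,   1 - phi_2^2 = 0.736831.
Replace gamma(1) by A gamma(0) + B and collect gamma(0):
  gamma(0) [0.736831 - (0.567375)(0.770021)] = c_0 = 4
  gamma(0) * 0.299941 = 4
  gamma(0) = 4 / 0.299941 = 13.335974.
  gamma(1) = A gamma(0) = (0.770021)(13.335974) = 10.268974.
  gamma(2) = phi_1 gamma(1) + phi_2 gamma(0) = (0.375)(10.268974) + (0.513)(13.335974) = 10.69222.
Therefore gamma(2) = 10.6922 (to 4 decimal places).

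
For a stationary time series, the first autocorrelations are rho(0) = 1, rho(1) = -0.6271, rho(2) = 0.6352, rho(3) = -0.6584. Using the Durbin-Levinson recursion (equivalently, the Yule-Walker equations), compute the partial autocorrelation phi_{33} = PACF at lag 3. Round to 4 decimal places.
\phi_{33} = -0.3309

The PACF at lag k is phi_{kk}, the last component of the solution
to the Yule-Walker system G_k phi = r_k where
  (G_k)_{ij} = rho(|i - j|), (r_k)_i = rho(i), i,j = 1..k.
Equivalently, Durbin-Levinson gives phi_{kk} iteratively:
  phi_{11} = rho(1)
  phi_{kk} = [rho(k) - sum_{j=1..k-1} phi_{k-1,j} rho(k-j)]
            / [1 - sum_{j=1..k-1} phi_{k-1,j} rho(j)],
  phi_{k,j} = phi_{k-1,j} - phi_{kk} phi_{k-1,k-j},  j = 1..k-1.
Step k = 1:
  phi_11 = rho(1) = -0.6271.
Step k = 2:
  phi_22 = [rho(2) - phi_11 rho(1)] / [1 - phi_11 rho(1)] = [0.6352 - (-0.6271)(-0.6271)] / [1 - (-0.6271)(-0.6271)]
         = 0.24194559 / 0.60674559 = 0.39876.
  Update: phi_21 = phi_11 - phi_22 phi_11 = -0.6271 - (0.39876)(-0.6271) = -0.377038.
Step k = 3:
  phi_33 = [rho(3) - phi_21 rho(2) - phi_22 rho(1)] / [1 - phi_21 rho(1) - phi_22 rho(2)]
    numerator   = -0.6584 - (-0.377038)(0.6352) - (0.39876)(-0.6271) = -0.16884342
    denominator = 1 - (-0.377038)(-0.6271) - (0.39876)(0.6352) = 0.51026748
  phi_33 = -0.16884342 / 0.51026748 = -0.3309.
Therefore phi_{33} = -0.3309.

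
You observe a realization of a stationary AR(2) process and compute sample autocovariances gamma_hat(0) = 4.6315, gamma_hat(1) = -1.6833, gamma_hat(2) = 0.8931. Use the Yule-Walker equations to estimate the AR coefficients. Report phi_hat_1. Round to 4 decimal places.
\hat\phi_{1} = -0.3380

The Yule-Walker equations for an AR(p) process read, in matrix form,
  Gamma_p phi = r_p,   with   (Gamma_p)_{ij} = gamma(|i - j|),
                       (r_p)_i = gamma(i),   i,j = 1..p.
Substitute the sample gammas (Toeplitz matrix and right-hand side of size 2):
  Gamma_p = [[4.6315, -1.6833], [-1.6833, 4.6315]]
  r_p     = [-1.6833, 0.8931]
Written out:
  4.6315 phi_1 - 1.6833 phi_2 = -1.6833
  -1.6833 phi_1 + 4.6315 phi_2 = 0.8931
Solve by Cramer's rule:
  det = gamma(0)^2 - gamma(1)^2 = (4.6315)^2 - (-1.6833)^2 = 21.45079225 - 2.83349889 = 18.61729336
  phi_hat_1 = [gamma(1) gamma(0) - gamma(1) gamma(2)] / det = [(-1.6833)(4.6315) - (-1.6833)(0.8931)] / 18.61729336 = -6.29284872 / 18.61729336 = -0.338
  phi_hat_2 = [gamma(0) gamma(2) - gamma(1)^2] / det = [(4.6315)(0.8931) - (-1.6833)^2] / 18.61729336 = 1.30289376 / 18.61729336 = 0.07
So phi_hat = [-0.3380, 0.0700].
Therefore phi_hat_1 = -0.3380.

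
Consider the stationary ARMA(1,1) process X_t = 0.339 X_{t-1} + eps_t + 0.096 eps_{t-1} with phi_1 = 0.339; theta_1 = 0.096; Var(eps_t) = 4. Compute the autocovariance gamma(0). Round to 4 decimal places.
\gamma(0) = 4.8552

Multiply the model equation by X_{t-k} and take expectations. With theta_0 = psi_0 = 1 and psi_j the MA(infinity) weights, this gives
  gamma(k) - sum_i phi_i gamma(k-i) = c_k,
  c_k = sigma^2 * sum_{j=k..q} theta_j psi_{j-k}   (c_k = 0 for k > q),
using gamma(-m) = gamma(m).
psi-weights needed (psi_j = theta_j + sum_i phi_i psi_{j-i}):
  psi_1 = theta_1 + phi_1 = 0.096 + (0.339) = 0.435
Right-hand sides:
  c_0 = sigma^2 (1 + theta_1 psi_1) = 4 * (1 + (0.096)(0.435)) = 4 * 1.04176 = 4.16704
  c_1 = sigma^2 theta_1 = 4 * (0.096) = 0.384
  c_2 = 0
Equations for k = 0 and k = 1 (AR order 1):
  gamma(0) = phi_1 gamma(1) + c_0
  gamma(1) = phi_1 gamma(0) + c_1
Substituting the second into the first: gamma(0) (1 - phi_1^2) = c_0 + phi_1 c_1, so
  gamma(0) = (c_0 + phi_1 c_1) / (1 - phi_1^2) = (4.16704 + (0.339)(0.384)) / (1 - (0.339)^2) = 4.297216 / 0.885079 = 4.855178.
Therefore gamma(0) = 4.8552 (to 4 decimal places).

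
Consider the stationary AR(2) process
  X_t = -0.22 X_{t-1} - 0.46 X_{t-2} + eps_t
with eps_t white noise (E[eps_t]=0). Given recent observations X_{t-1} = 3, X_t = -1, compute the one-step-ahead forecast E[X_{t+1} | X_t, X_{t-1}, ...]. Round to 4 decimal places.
E[X_{t+1} \mid \mathcal F_t] = -1.1600

For an AR(p) model X_t = c + sum_i phi_i X_{t-i} + eps_t, the
one-step-ahead conditional mean is
  E[X_{t+1} | X_t, ...] = c + sum_i phi_i X_{t+1-i}.
Substitute known values:
  E[X_{t+1} | ...] = (-0.22) * (-1) + (-0.46) * (3)
                   = -1.1600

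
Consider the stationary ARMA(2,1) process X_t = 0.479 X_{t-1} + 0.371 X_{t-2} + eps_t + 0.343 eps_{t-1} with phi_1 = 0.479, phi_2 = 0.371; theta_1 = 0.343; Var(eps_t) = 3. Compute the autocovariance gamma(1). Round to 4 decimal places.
\gamma(1) = 11.9789

Multiply the model equation by X_{t-k} and take expectations. With theta_0 = psi_0 = 1 and psi_j the MA(infinity) weights, this gives
  gamma(k) - sum_i phi_i gamma(k-i) = c_k,
  c_k = sigma^2 * sum_{j=k..q} theta_j psi_{j-k}   (c_k = 0 for k > q),
using gamma(-m) = gamma(m).
psi-weights needed (psi_j = theta_j + sum_i phi_i psi_{j-i}):
  psi_1 = theta_1 + phi_1 = 0.343 + (0.479) = 0.822
Right-hand sides:
  c_0 = sigma^2 (1 + theta_1 psi_1) = 3 * (1 + (0.343)(0.822)) = 3 * 1.281946 = 3.845838
  c_1 = sigma^2 theta_1 = 3 * (0.343) = 1.029
  c_2 = 0
Equations for k = 0, 1, 2 (AR order 2, c_2 = 0):
  (E0) gamma(0) = phi_1 gamma(1) + phi_2 gamma(2) + c_0
  (E1) gamma(1) = phi_1 gamma(0) + phi_2 gamma(1) + c_1
  (E2) gamma(2) = phi_1 gamma(1) + phi_2 gamma(0)
From (E1): gamma(1) = A gamma(0) + B with
  A = phi_1 / (1 - phi_2) = 0.479 / 0.629 = 0.761526,   B = c_1 / (1 - phi_2) = 1.029 / 0.629 = 1.63593.
Insert (E2) into (E0): gamma(0) (1 - phi_2^2) = phi_1 (1 + phi_2) gamma(1) + c_0.
  phi_1 (1 + phi_2) = (0.479)(1.371) = 0.656709,   1 - phi_2^2 = 0.862359.
Replace gamma(1) by A gamma(0) + B and collect gamma(0):
  gamma(0) [0.862359 - (0.656709)(0.761526)] = (0.656709)(1.63593) + 3.845838
  gamma(0) * 0.362258 = 4.920168
  gamma(0) = 4.920168 / 0.362258 = 13.581949.
  gamma(1) = A gamma(0) + B = (0.761526)(13.581949) + (1.63593) = 11.978941.
Therefore gamma(1) = 11.9789 (to 4 decimal places).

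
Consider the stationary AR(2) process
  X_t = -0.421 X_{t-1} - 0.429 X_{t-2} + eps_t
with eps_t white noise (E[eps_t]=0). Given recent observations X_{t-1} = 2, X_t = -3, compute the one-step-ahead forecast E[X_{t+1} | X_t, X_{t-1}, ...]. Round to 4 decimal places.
E[X_{t+1} \mid \mathcal F_t] = 0.4050

For an AR(p) model X_t = c + sum_i phi_i X_{t-i} + eps_t, the
one-step-ahead conditional mean is
  E[X_{t+1} | X_t, ...] = c + sum_i phi_i X_{t+1-i}.
Substitute known values:
  E[X_{t+1} | ...] = (-0.421) * (-3) + (-0.429) * (2)
                   = 0.4050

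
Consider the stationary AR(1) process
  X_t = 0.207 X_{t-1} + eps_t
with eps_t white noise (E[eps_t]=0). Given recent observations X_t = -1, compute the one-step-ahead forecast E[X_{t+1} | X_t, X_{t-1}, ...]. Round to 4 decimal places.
E[X_{t+1} \mid \mathcal F_t] = -0.2070

For an AR(p) model X_t = c + sum_i phi_i X_{t-i} + eps_t, the
one-step-ahead conditional mean is
  E[X_{t+1} | X_t, ...] = c + sum_i phi_i X_{t+1-i}.
Substitute known values:
  E[X_{t+1} | ...] = (0.207) * (-1)
                   = -0.2070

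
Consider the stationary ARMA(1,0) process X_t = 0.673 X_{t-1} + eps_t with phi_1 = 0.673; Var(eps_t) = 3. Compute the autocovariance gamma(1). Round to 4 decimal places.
\gamma(1) = 3.6906

Multiply the model equation by X_{t-k} and take expectations. With theta_0 = psi_0 = 1 and psi_j the MA(infinity) weights, this gives
  gamma(k) - sum_i phi_i gamma(k-i) = c_k,
  c_k = sigma^2 * sum_{j=k..q} theta_j psi_{j-k}   (c_k = 0 for k > q),
using gamma(-m) = gamma(m).
Pure AR (q = 0): c_0 = sigma^2 = 3, c_k = 0 for k >= 1.
Equations for k = 0 and k = 1 (AR order 1):
  gamma(0) = phi_1 gamma(1) + c_0
  gamma(1) = phi_1 gamma(0) + c_1
Substituting the second into the first: gamma(0) (1 - phi_1^2) = c_0 + phi_1 c_1, so
  gamma(0) = c_0 / (1 - phi_1^2) = 3 / (1 - (0.673)^2) = 3 / 0.547071 = 5.483749.
  gamma(1) = phi_1 gamma(0) = (0.673)(5.483749) = 3.690563.
Therefore gamma(1) = 3.6906 (to 4 decimal places).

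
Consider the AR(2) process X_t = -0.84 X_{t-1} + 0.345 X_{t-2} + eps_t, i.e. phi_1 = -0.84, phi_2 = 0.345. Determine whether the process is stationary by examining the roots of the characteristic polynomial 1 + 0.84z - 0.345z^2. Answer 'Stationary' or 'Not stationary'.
\text{Not stationary}

The AR(p) characteristic polynomial is P(z) = 1 + 0.84z - 0.345z^2.
Stationarity requires all roots to lie outside the unit circle, i.e. |z| > 1 for every root.
Set 1 + (0.84) z + (-0.345) z^2 = 0, i.e. a z^2 + b z + c = 0 with a = -0.345, b = 0.84, c = 1.
Discriminant D = b^2 - 4ac = (0.84)^2 - 4*(-0.345)*1 = 0.7056 - (-1.38) = 2.0856.
D >= 0, so the roots are real: z = (-b +/- sqrt(D)) / (2a) = (-0.84 +/- 1.444161) / (-0.69).
  z_1 = (-0.84 + 1.444161) / (-0.69) = -0.8756,   |z_1| = 0.8756.
  z_2 = (-0.84 - 1.444161) / (-0.69) = 3.3104,   |z_2| = 3.3104.
Moduli of all roots: 0.8756, 3.3104.
All moduli strictly greater than 1? No.
Verdict: Not stationary.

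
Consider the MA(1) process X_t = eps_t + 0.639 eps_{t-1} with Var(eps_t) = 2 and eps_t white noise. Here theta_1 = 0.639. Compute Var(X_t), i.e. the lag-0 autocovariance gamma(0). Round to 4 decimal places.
\gamma(0) = 2.8166

For an MA(q) process X_t = eps_t + sum_i theta_i eps_{t-i} with
Var(eps_t) = sigma^2, the variance is
  gamma(0) = sigma^2 * (1 + sum_i theta_i^2).
  sum_i theta_i^2 = (0.639)^2 = 0.408321.
  gamma(0) = 2 * (1 + 0.408321) = 2 * 1.408321 = 2.816642, which rounds to 2.8166.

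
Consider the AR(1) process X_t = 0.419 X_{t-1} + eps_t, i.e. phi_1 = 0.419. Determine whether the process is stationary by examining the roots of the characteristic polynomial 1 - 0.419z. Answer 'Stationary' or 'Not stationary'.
\text{Stationary}

The AR(p) characteristic polynomial is P(z) = 1 - 0.419z.
Stationarity requires all roots to lie outside the unit circle, i.e. |z| > 1 for every root.
This is linear in z: 1 + (-0.419) z = 0  =>  z = -1/(-0.419) = 2.386635,  |z| = 2.386635.
Moduli of all roots: 2.3866.
All moduli strictly greater than 1? Yes.
Verdict: Stationary.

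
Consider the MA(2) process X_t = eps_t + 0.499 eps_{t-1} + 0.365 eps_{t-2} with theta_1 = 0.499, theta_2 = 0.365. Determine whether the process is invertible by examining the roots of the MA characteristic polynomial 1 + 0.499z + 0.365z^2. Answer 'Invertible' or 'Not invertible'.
\text{Invertible}

The MA(q) characteristic polynomial is P(z) = 1 + 0.499z + 0.365z^2.
Invertibility requires all roots to lie outside the unit circle, i.e. |z| > 1 for every root.
Set 1 + (0.499) z + (0.365) z^2 = 0, i.e. a z^2 + b z + c = 0 with a = 0.365, b = 0.499, c = 1.
Discriminant D = b^2 - 4ac = (0.499)^2 - 4*(0.365)*1 = 0.249001 - (1.46) = -1.210999.
D < 0, so the roots are the complex-conjugate pair z = (-b +/- i sqrt(-D)) / (2a) = -0.6836 +/- 1.5075i.
For a conjugate pair |z|^2 = z * conj(z) = (product of roots) = c/a = 1/(0.365) = 2.739726, so |z| = sqrt(2.739726) = 1.6552 for both roots.
Moduli of all roots: 1.6552, 1.6552.
All moduli strictly greater than 1? Yes.
Verdict: Invertible.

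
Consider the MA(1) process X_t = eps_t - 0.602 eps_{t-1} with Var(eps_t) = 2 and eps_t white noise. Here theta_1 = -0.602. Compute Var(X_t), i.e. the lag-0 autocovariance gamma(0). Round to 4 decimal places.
\gamma(0) = 2.7248

For an MA(q) process X_t = eps_t + sum_i theta_i eps_{t-i} with
Var(eps_t) = sigma^2, the variance is
  gamma(0) = sigma^2 * (1 + sum_i theta_i^2).
  sum_i theta_i^2 = (-0.602)^2 = 0.362404.
  gamma(0) = 2 * (1 + 0.362404) = 2 * 1.362404 = 2.724808, which rounds to 2.7248.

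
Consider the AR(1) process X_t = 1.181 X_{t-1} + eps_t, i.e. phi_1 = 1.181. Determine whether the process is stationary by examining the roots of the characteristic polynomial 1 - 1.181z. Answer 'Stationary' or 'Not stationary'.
\text{Not stationary}

The AR(p) characteristic polynomial is P(z) = 1 - 1.181z.
Stationarity requires all roots to lie outside the unit circle, i.e. |z| > 1 for every root.
This is linear in z: 1 + (-1.181) z = 0  =>  z = -1/(-1.181) = 0.84674,  |z| = 0.84674.
Moduli of all roots: 0.8467.
All moduli strictly greater than 1? No.
Verdict: Not stationary.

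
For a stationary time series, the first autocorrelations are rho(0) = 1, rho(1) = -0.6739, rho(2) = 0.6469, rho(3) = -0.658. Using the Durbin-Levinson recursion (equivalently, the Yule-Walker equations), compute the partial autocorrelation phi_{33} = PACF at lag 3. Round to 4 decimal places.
\phi_{33} = -0.2889

The PACF at lag k is phi_{kk}, the last component of the solution
to the Yule-Walker system G_k phi = r_k where
  (G_k)_{ij} = rho(|i - j|), (r_k)_i = rho(i), i,j = 1..k.
Equivalently, Durbin-Levinson gives phi_{kk} iteratively:
  phi_{11} = rho(1)
  phi_{kk} = [rho(k) - sum_{j=1..k-1} phi_{k-1,j} rho(k-j)]
            / [1 - sum_{j=1..k-1} phi_{k-1,j} rho(j)],
  phi_{k,j} = phi_{k-1,j} - phi_{kk} phi_{k-1,k-j},  j = 1..k-1.
Step k = 1:
  phi_11 = rho(1) = -0.6739.
Step k = 2:
  phi_22 = [rho(2) - phi_11 rho(1)] / [1 - phi_11 rho(1)] = [0.6469 - (-0.6739)(-0.6739)] / [1 - (-0.6739)(-0.6739)]
         = 0.19275879 / 0.54585879 = 0.353129.
  Update: phi_21 = phi_11 - phi_22 phi_11 = -0.6739 - (0.353129)(-0.6739) = -0.435926.
Step k = 3:
  phi_33 = [rho(3) - phi_21 rho(2) - phi_22 rho(1)] / [1 - phi_21 rho(1) - phi_22 rho(2)]
    numerator   = -0.658 - (-0.435926)(0.6469) - (0.353129)(-0.6739) = -0.1380255
    denominator = 1 - (-0.435926)(-0.6739) - (0.353129)(0.6469) = 0.47778999
  phi_33 = -0.1380255 / 0.47778999 = -0.2889.
Therefore phi_{33} = -0.2889.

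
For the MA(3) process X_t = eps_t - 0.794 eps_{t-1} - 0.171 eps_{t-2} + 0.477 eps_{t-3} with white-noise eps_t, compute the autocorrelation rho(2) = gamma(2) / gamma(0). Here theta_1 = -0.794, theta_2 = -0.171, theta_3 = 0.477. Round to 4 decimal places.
\rho(2) = -0.2913

For an MA(q) process with theta_0 = 1, the autocovariance is
  gamma(k) = sigma^2 * sum_{i=0..q-k} theta_i * theta_{i+k},
and rho(k) = gamma(k) / gamma(0). Sigma^2 cancels.
  numerator   = (1)*(-0.171) + (-0.794)*(0.477) = -0.549738.
  denominator = (1)^2 + (-0.794)^2 + (-0.171)^2 + (0.477)^2 = 1.887206.
  rho(2) = -0.549738 / 1.887206 = -0.2913.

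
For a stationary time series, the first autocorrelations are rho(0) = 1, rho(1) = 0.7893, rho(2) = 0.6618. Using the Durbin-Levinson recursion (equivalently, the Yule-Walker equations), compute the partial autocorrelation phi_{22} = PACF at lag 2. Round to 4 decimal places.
\phi_{22} = 0.1029

The PACF at lag k is phi_{kk}, the last component of the solution
to the Yule-Walker system G_k phi = r_k where
  (G_k)_{ij} = rho(|i - j|), (r_k)_i = rho(i), i,j = 1..k.
Equivalently, Durbin-Levinson gives phi_{kk} iteratively:
  phi_{11} = rho(1)
  phi_{kk} = [rho(k) - sum_{j=1..k-1} phi_{k-1,j} rho(k-j)]
            / [1 - sum_{j=1..k-1} phi_{k-1,j} rho(j)],
  phi_{k,j} = phi_{k-1,j} - phi_{kk} phi_{k-1,k-j},  j = 1..k-1.
Step k = 1:
  phi_11 = rho(1) = 0.7893.
Step k = 2:
  phi_22 = [rho(2) - phi_11 rho(1)] / [1 - phi_11 rho(1)] = [0.6618 - (0.7893)(0.7893)] / [1 - (0.7893)(0.7893)]
         = 0.03880551 / 0.37700551 = 0.1029.
Therefore phi_{22} = 0.1029.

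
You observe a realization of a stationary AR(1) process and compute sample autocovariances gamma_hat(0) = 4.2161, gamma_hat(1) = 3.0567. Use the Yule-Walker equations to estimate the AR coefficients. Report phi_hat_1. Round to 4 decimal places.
\hat\phi_{1} = 0.7250

The Yule-Walker equations for an AR(p) process read, in matrix form,
  Gamma_p phi = r_p,   with   (Gamma_p)_{ij} = gamma(|i - j|),
                       (r_p)_i = gamma(i),   i,j = 1..p.
Substitute the sample gammas (Toeplitz matrix and right-hand side of size 1):
  Gamma_p = [[4.2161]]
  r_p     = [3.0567]
With p = 1 this is the single equation gamma(0) phi_1 = gamma(1):
  phi_hat_1 = gamma(1) / gamma(0) = 3.0567 / 4.2161 = 0.7250.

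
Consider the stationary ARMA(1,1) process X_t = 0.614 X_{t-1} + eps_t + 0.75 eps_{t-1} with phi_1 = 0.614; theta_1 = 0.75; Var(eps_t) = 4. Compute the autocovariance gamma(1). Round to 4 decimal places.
\gamma(1) = 12.7904

Multiply the model equation by X_{t-k} and take expectations. With theta_0 = psi_0 = 1 and psi_j the MA(infinity) weights, this gives
  gamma(k) - sum_i phi_i gamma(k-i) = c_k,
  c_k = sigma^2 * sum_{j=k..q} theta_j psi_{j-k}   (c_k = 0 for k > q),
using gamma(-m) = gamma(m).
psi-weights needed (psi_j = theta_j + sum_i phi_i psi_{j-i}):
  psi_1 = theta_1 + phi_1 = 0.75 + (0.614) = 1.364
Right-hand sides:
  c_0 = sigma^2 (1 + theta_1 psi_1) = 4 * (1 + (0.75)(1.364)) = 4 * 2.023 = 8.092
  c_1 = sigma^2 theta_1 = 4 * (0.75) = 3
  c_2 = 0
Equations for k = 0 and k = 1 (AR order 1):
  gamma(0) = phi_1 gamma(1) + c_0
  gamma(1) = phi_1 gamma(0) + c_1
Substituting the second into the first: gamma(0) (1 - phi_1^2) = c_0 + phi_1 c_1, so
  gamma(0) = (c_0 + phi_1 c_1) / (1 - phi_1^2) = (8.092 + (0.614)(3)) / (1 - (0.614)^2) = 9.934 / 0.623004 = 15.945323.
  gamma(1) = phi_1 gamma(0) + c_1 = (0.614)(15.945323) + (3) = 12.790428.
Therefore gamma(1) = 12.7904 (to 4 decimal places).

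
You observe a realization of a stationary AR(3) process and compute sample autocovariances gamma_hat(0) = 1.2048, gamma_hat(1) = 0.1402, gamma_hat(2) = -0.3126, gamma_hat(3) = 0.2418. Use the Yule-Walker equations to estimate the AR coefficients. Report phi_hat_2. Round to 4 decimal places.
\hat\phi_{2} = -0.3210

The Yule-Walker equations for an AR(p) process read, in matrix form,
  Gamma_p phi = r_p,   with   (Gamma_p)_{ij} = gamma(|i - j|),
                       (r_p)_i = gamma(i),   i,j = 1..p.
Substitute the sample gammas (Toeplitz matrix and right-hand side of size 3):
  Gamma_p = [[1.2048, 0.1402, -0.3126], [0.1402, 1.2048, 0.1402], [-0.3126, 0.1402, 1.2048]]
  r_p     = [0.1402, -0.3126, 0.2418]
Written out (R1..R3):
  (R1) 1.2048 phi_1 + 0.1402 phi_2 - 0.3126 phi_3 = 0.1402
  (R2) 0.1402 phi_1 + 1.2048 phi_2 + 0.1402 phi_3 = -0.3126
  (R3) -0.3126 phi_1 + 0.1402 phi_2 + 1.2048 phi_3 = 0.2418
Gaussian elimination:
  R2 <- R2 - (0.1402/1.2048) R1 = R2 - (0.116368) R1:  1.188485 phi_2 + 0.176577 phi_3 = -0.328915
  R3 <- R3 - (-0.3126/1.2048) R1 = R3 - (-0.259462) R1:  0.176577 phi_2 + 1.123692 phi_3 = 0.278177
  R3 <- R3 - (0.176577/1.188485) R2 = R3 - (0.148573) R2:  1.097458 phi_3 = 0.327044
Back-substitution:
  phi_hat_3 = 0.327044 / 1.097458 = 0.298002
  phi_hat_2 = (-0.328915 - (0.176577)(0.298002)) / 1.188485 = -0.321026
  phi_hat_1 = (0.1402 - (0.1402)(-0.321026) - (-0.3126)(0.298002)) / 1.2048 = 0.231045
So phi_hat = [0.2310, -0.3210, 0.2980].
Therefore phi_hat_2 = -0.3210.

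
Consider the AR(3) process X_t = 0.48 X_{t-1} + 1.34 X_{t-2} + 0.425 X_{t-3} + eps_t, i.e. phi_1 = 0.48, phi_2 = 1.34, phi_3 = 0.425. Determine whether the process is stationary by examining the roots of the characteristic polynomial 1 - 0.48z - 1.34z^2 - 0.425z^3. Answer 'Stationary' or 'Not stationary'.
\text{Not stationary}

The AR(p) characteristic polynomial is P(z) = 1 - 0.48z - 1.34z^2 - 0.425z^3.
Stationarity requires all roots to lie outside the unit circle, i.e. |z| > 1 for every root.
Degree 3: look for a simple real root z0 first, then factor out (1 - z/z0) and solve the remaining quadratic.
Testing z0 = -2: P(-2) = 1 + (-0.48)(-2) + (-1.34)(-2)^2 + (-0.425)(-2)^3
  = 1 + (0.96) + (-5.36) + (3.4) = 0.  So z_0 = -2 is a root, |z_0| = 2.
Divide out the factor (1 + 0.5 z) = (1 - z/z0) (since 1/z0 = -0.5):
  P(z) = (1 + 0.5 z)(1 + (-0.98) z + (-0.85) z^2)
  [check: z-coef -0.98 - (-0.5) = -0.48; z^2-coef -0.85 - (-0.5)(-0.98) = -1.34; z^3-coef -(-0.5)(-0.85) = -0.425.]
Remaining roots from the quadratic factor 1 + (-0.98) z + (-0.85) z^2:
  Set 1 + (-0.98) z + (-0.85) z^2 = 0, i.e. a z^2 + b z + c = 0 with a = -0.85, b = -0.98, c = 1.
  Discriminant D = b^2 - 4ac = (-0.98)^2 - 4*(-0.85)*1 = 0.9604 - (-3.4) = 4.3604.
  D >= 0, so the roots are real: z = (-b +/- sqrt(D)) / (2a) = (0.98 +/- 2.088157) / (-1.7).
    z_1 = (0.98 + 2.088157) / (-1.7) = -1.8048,   |z_1| = 1.8048.
    z_2 = (0.98 - 2.088157) / (-1.7) = 0.6519,   |z_2| = 0.6519.
Moduli of all roots: 2.0000, 1.8048, 0.6519.
All moduli strictly greater than 1? No.
Verdict: Not stationary.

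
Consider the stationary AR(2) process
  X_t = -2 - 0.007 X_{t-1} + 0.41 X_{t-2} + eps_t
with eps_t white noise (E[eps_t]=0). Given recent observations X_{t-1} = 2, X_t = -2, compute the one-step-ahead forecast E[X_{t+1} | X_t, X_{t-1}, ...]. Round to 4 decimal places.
E[X_{t+1} \mid \mathcal F_t] = -1.1660

For an AR(p) model X_t = c + sum_i phi_i X_{t-i} + eps_t, the
one-step-ahead conditional mean is
  E[X_{t+1} | X_t, ...] = c + sum_i phi_i X_{t+1-i}.
Substitute known values:
  E[X_{t+1} | ...] = -2 + (-0.007) * (-2) + (0.41) * (2)
                   = -1.1660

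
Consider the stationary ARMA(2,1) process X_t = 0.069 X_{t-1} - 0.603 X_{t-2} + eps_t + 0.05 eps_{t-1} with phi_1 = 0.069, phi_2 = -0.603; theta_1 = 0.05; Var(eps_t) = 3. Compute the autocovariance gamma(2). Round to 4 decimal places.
\gamma(2) = -2.8467

Multiply the model equation by X_{t-k} and take expectations. With theta_0 = psi_0 = 1 and psi_j the MA(infinity) weights, this gives
  gamma(k) - sum_i phi_i gamma(k-i) = c_k,
  c_k = sigma^2 * sum_{j=k..q} theta_j psi_{j-k}   (c_k = 0 for k > q),
using gamma(-m) = gamma(m).
psi-weights needed (psi_j = theta_j + sum_i phi_i psi_{j-i}):
  psi_1 = theta_1 + phi_1 = 0.05 + (0.069) = 0.119
Right-hand sides:
  c_0 = sigma^2 (1 + theta_1 psi_1) = 3 * (1 + (0.05)(0.119)) = 3 * 1.00595 = 3.01785
  c_1 = sigma^2 theta_1 = 3 * (0.05) = 0.15
  c_2 = 0
Equations for k = 0, 1, 2 (AR order 2, c_2 = 0):
  (E0) gamma(0) = phi_1 gamma(1) + phi_2 gamma(2) + c_0
  (E1) gamma(1) = phi_1 gamma(0) + phi_2 gamma(1) + c_1
  (E2) gamma(2) = phi_1 gamma(1) + phi_2 gamma(0)
From (E1): gamma(1) = A gamma(0) + B with
  A = phi_1 / (1 - phi_2) = 0.069 / 1.603 = 0.043044,   B = c_1 / (1 - phi_2) = 0.15 / 1.603 = 0.093575.
Insert (E2) into (E0): gamma(0) (1 - phi_2^2) = phi_1 (1 + phi_2) gamma(1) + c_0.
  phi_1 (1 + phi_2) = (0.069)(0.397) = 0.027393,   1 - phi_2^2 = 0.636391.
Replace gamma(1) by A gamma(0) + B and collect gamma(0):
  gamma(0) [0.636391 - (0.027393)(0.043044)] = (0.027393)(0.093575) + 3.01785
  gamma(0) * 0.635212 = 3.020413
  gamma(0) = 3.020413 / 0.635212 = 4.75497.
  gamma(1) = A gamma(0) + B = (0.043044)(4.75497) + (0.093575) = 0.298249.
  gamma(2) = phi_1 gamma(1) + phi_2 gamma(0) = (0.069)(0.298249) + (-0.603)(4.75497) = -2.846668.
Therefore gamma(2) = -2.8467 (to 4 decimal places).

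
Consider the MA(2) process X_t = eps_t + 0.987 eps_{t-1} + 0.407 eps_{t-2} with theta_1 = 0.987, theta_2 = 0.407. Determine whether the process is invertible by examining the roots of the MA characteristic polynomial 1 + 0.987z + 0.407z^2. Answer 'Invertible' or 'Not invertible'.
\text{Invertible}

The MA(q) characteristic polynomial is P(z) = 1 + 0.987z + 0.407z^2.
Invertibility requires all roots to lie outside the unit circle, i.e. |z| > 1 for every root.
Set 1 + (0.987) z + (0.407) z^2 = 0, i.e. a z^2 + b z + c = 0 with a = 0.407, b = 0.987, c = 1.
Discriminant D = b^2 - 4ac = (0.987)^2 - 4*(0.407)*1 = 0.974169 - (1.628) = -0.653831.
D < 0, so the roots are the complex-conjugate pair z = (-b +/- i sqrt(-D)) / (2a) = -1.2125 +/- 0.9934i.
For a conjugate pair |z|^2 = z * conj(z) = (product of roots) = c/a = 1/(0.407) = 2.457002, so |z| = sqrt(2.457002) = 1.5675 for both roots.
Moduli of all roots: 1.5675, 1.5675.
All moduli strictly greater than 1? Yes.
Verdict: Invertible.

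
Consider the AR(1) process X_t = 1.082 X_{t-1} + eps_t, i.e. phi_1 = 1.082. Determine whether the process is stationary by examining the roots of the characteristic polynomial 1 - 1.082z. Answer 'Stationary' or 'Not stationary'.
\text{Not stationary}

The AR(p) characteristic polynomial is P(z) = 1 - 1.082z.
Stationarity requires all roots to lie outside the unit circle, i.e. |z| > 1 for every root.
This is linear in z: 1 + (-1.082) z = 0  =>  z = -1/(-1.082) = 0.924214,  |z| = 0.924214.
Moduli of all roots: 0.9242.
All moduli strictly greater than 1? No.
Verdict: Not stationary.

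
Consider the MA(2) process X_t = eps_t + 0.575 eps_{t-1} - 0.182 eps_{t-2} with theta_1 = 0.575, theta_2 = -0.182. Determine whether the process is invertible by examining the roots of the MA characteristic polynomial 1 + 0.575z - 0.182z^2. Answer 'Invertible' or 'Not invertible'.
\text{Invertible}

The MA(q) characteristic polynomial is P(z) = 1 + 0.575z - 0.182z^2.
Invertibility requires all roots to lie outside the unit circle, i.e. |z| > 1 for every root.
Set 1 + (0.575) z + (-0.182) z^2 = 0, i.e. a z^2 + b z + c = 0 with a = -0.182, b = 0.575, c = 1.
Discriminant D = b^2 - 4ac = (0.575)^2 - 4*(-0.182)*1 = 0.330625 - (-0.728) = 1.058625.
D >= 0, so the roots are real: z = (-b +/- sqrt(D)) / (2a) = (-0.575 +/- 1.028895) / (-0.364).
  z_1 = (-0.575 + 1.028895) / (-0.364) = -1.247,   |z_1| = 1.247.
  z_2 = (-0.575 - 1.028895) / (-0.364) = 4.4063,   |z_2| = 4.4063.
Moduli of all roots: 1.2470, 4.4063.
All moduli strictly greater than 1? Yes.
Verdict: Invertible.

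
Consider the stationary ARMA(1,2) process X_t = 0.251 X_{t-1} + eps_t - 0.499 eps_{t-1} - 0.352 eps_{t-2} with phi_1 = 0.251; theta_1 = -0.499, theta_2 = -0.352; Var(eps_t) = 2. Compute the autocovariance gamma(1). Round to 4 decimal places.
\gamma(1) = -0.1986

Multiply the model equation by X_{t-k} and take expectations. With theta_0 = psi_0 = 1 and psi_j the MA(infinity) weights, this gives
  gamma(k) - sum_i phi_i gamma(k-i) = c_k,
  c_k = sigma^2 * sum_{j=k..q} theta_j psi_{j-k}   (c_k = 0 for k > q),
using gamma(-m) = gamma(m).
psi-weights needed (psi_j = theta_j + sum_i phi_i psi_{j-i}):
  psi_1 = theta_1 + phi_1 = -0.499 + (0.251) = -0.248
  psi_2 = theta_2 + phi_1 psi_1 = -0.352 + (0.251)(-0.248) = -0.414248
Right-hand sides:
  c_0 = sigma^2 (1 + theta_1 psi_1 + theta_2 psi_2) = 2 * (1 + (-0.499)(-0.248) + (-0.352)(-0.414248)) = 2 * 1.269567 = 2.539135
  c_1 = sigma^2 (theta_1 + theta_2 psi_1) = 2 * (-0.499 + (-0.352)(-0.248)) = -0.823408
  c_2 = sigma^2 theta_2 = 2 * (-0.352) = -0.704
Equations for k = 0 and k = 1 (AR order 1):
  gamma(0) = phi_1 gamma(1) + c_0
  gamma(1) = phi_1 gamma(0) + c_1
Substituting the second into the first: gamma(0) (1 - phi_1^2) = c_0 + phi_1 c_1, so
  gamma(0) = (c_0 + phi_1 c_1) / (1 - phi_1^2) = (2.539135 + (0.251)(-0.823408)) / (1 - (0.251)^2) = 2.332459 / 0.936999 = 2.489287.
  gamma(1) = phi_1 gamma(0) + c_1 = (0.251)(2.489287) + (-0.823408) = -0.198597.
Therefore gamma(1) = -0.1986 (to 4 decimal places).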